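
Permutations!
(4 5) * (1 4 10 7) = [0, 4, 2, 3, 5, 10, 6, 1, 8, 9, 7] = (1 4 5 10 7)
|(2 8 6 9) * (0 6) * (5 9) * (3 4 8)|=8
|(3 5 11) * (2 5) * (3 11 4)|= |(11)(2 5 4 3)|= 4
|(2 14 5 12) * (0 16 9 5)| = |(0 16 9 5 12 2 14)| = 7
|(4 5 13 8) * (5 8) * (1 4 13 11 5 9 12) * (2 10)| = |(1 4 8 13 9 12)(2 10)(5 11)| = 6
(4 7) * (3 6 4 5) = (3 6 4 7 5) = [0, 1, 2, 6, 7, 3, 4, 5]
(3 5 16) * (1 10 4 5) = (1 10 4 5 16 3) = [0, 10, 2, 1, 5, 16, 6, 7, 8, 9, 4, 11, 12, 13, 14, 15, 3]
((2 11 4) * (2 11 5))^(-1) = ((2 5)(4 11))^(-1) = (2 5)(4 11)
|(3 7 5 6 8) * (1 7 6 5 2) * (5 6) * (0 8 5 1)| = |(0 8 3 1 7 2)(5 6)| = 6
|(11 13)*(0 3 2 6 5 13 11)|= |(0 3 2 6 5 13)|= 6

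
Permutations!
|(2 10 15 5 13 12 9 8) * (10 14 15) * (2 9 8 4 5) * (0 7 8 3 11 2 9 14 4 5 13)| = |(0 7 8 14 15 9 5)(2 4 13 12 3 11)| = 42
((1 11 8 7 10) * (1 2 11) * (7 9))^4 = (2 7 8)(9 11 10)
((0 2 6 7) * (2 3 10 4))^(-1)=(0 7 6 2 4 10 3)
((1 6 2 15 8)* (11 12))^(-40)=((1 6 2 15 8)(11 12))^(-40)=(15)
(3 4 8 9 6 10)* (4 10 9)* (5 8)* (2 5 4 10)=(2 5 8 10 3)(6 9)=[0, 1, 5, 2, 4, 8, 9, 7, 10, 6, 3]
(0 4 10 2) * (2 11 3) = (0 4 10 11 3 2) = [4, 1, 0, 2, 10, 5, 6, 7, 8, 9, 11, 3]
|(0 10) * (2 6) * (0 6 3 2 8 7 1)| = |(0 10 6 8 7 1)(2 3)| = 6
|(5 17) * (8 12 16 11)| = 4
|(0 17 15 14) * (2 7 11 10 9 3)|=12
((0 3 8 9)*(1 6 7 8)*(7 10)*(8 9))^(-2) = (0 7 6 3 9 10 1)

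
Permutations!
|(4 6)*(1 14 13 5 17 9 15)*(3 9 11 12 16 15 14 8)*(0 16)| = |(0 16 15 1 8 3 9 14 13 5 17 11 12)(4 6)| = 26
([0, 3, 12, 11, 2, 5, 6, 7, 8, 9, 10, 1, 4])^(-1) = [0, 11, 4, 1, 12, 5, 6, 7, 8, 9, 10, 3, 2]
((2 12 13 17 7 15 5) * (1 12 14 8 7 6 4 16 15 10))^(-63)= ((1 12 13 17 6 4 16 15 5 2 14 8 7 10))^(-63)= (1 15)(2 13)(4 7)(5 12)(6 8)(10 16)(14 17)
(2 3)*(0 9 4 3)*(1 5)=(0 9 4 3 2)(1 5)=[9, 5, 0, 2, 3, 1, 6, 7, 8, 4]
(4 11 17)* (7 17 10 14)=(4 11 10 14 7 17)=[0, 1, 2, 3, 11, 5, 6, 17, 8, 9, 14, 10, 12, 13, 7, 15, 16, 4]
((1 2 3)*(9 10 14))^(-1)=((1 2 3)(9 10 14))^(-1)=(1 3 2)(9 14 10)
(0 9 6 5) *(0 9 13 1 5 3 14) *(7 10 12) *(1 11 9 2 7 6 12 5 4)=(0 13 11 9 12 6 3 14)(1 4)(2 7 10 5)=[13, 4, 7, 14, 1, 2, 3, 10, 8, 12, 5, 9, 6, 11, 0]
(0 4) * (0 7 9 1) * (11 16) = (0 4 7 9 1)(11 16) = [4, 0, 2, 3, 7, 5, 6, 9, 8, 1, 10, 16, 12, 13, 14, 15, 11]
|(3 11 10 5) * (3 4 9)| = |(3 11 10 5 4 9)| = 6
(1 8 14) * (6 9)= (1 8 14)(6 9)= [0, 8, 2, 3, 4, 5, 9, 7, 14, 6, 10, 11, 12, 13, 1]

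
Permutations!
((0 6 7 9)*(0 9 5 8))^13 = (9)(0 5 6 8 7) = ((9)(0 6 7 5 8))^13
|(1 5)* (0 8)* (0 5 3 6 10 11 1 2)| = 20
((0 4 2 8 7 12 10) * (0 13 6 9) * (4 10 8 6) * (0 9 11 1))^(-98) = (0 11 2 13)(1 6 4 10)(7 12 8)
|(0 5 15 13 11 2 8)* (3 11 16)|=9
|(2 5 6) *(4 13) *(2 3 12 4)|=7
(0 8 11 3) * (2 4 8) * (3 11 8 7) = [2, 1, 4, 0, 7, 5, 6, 3, 8, 9, 10, 11] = (11)(0 2 4 7 3)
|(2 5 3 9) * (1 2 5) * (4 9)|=4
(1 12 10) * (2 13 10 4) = (1 12 4 2 13 10) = [0, 12, 13, 3, 2, 5, 6, 7, 8, 9, 1, 11, 4, 10]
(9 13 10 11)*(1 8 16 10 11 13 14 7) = (1 8 16 10 13 11 9 14 7) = [0, 8, 2, 3, 4, 5, 6, 1, 16, 14, 13, 9, 12, 11, 7, 15, 10]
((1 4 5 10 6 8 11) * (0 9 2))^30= (1 5 6 11 4 10 8)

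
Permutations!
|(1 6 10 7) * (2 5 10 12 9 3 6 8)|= 12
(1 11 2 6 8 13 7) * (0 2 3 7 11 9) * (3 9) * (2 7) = (0 7 1 3 2 6 8 13 11 9) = [7, 3, 6, 2, 4, 5, 8, 1, 13, 0, 10, 9, 12, 11]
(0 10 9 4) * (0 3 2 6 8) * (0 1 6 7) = (0 10 9 4 3 2 7)(1 6 8) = [10, 6, 7, 2, 3, 5, 8, 0, 1, 4, 9]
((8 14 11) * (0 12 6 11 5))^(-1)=(0 5 14 8 11 6 12)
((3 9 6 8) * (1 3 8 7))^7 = ((1 3 9 6 7))^7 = (1 9 7 3 6)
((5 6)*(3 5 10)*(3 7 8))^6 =((3 5 6 10 7 8))^6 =(10)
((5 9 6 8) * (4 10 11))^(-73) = (4 11 10)(5 8 6 9)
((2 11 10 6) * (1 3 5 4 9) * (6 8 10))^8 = (1 4 3 9 5)(2 6 11) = ((1 3 5 4 9)(2 11 6)(8 10))^8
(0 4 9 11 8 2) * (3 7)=[4, 1, 0, 7, 9, 5, 6, 3, 2, 11, 10, 8]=(0 4 9 11 8 2)(3 7)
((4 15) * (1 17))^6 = ((1 17)(4 15))^6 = (17)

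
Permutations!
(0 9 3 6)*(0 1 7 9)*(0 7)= (0 7 9 3 6 1)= [7, 0, 2, 6, 4, 5, 1, 9, 8, 3]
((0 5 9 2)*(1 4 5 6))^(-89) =((0 6 1 4 5 9 2))^(-89) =(0 1 5 2 6 4 9)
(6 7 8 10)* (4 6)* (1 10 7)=(1 10 4 6)(7 8)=[0, 10, 2, 3, 6, 5, 1, 8, 7, 9, 4]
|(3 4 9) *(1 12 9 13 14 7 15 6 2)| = |(1 12 9 3 4 13 14 7 15 6 2)| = 11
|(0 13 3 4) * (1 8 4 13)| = 4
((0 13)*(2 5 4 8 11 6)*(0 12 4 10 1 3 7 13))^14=((1 3 7 13 12 4 8 11 6 2 5 10))^14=(1 7 12 8 6 5)(2 10 3 13 4 11)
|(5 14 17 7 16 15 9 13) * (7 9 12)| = 20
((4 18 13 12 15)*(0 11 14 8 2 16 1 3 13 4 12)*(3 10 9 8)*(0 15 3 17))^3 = ((0 11 14 17)(1 10 9 8 2 16)(3 13 15 12)(4 18))^3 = (0 17 14 11)(1 8)(2 10)(3 12 15 13)(4 18)(9 16)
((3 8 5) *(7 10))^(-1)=((3 8 5)(7 10))^(-1)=(3 5 8)(7 10)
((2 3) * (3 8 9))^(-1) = (2 3 9 8)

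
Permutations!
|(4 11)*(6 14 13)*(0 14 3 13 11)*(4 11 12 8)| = 15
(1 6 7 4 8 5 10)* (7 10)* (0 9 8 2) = (0 9 8 5 7 4 2)(1 6 10) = [9, 6, 0, 3, 2, 7, 10, 4, 5, 8, 1]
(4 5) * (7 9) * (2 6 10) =(2 6 10)(4 5)(7 9) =[0, 1, 6, 3, 5, 4, 10, 9, 8, 7, 2]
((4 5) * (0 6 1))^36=((0 6 1)(4 5))^36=(6)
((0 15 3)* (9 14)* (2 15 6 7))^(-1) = (0 3 15 2 7 6)(9 14)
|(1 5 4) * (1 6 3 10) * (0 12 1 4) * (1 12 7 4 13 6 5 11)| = |(0 7 4 5)(1 11)(3 10 13 6)| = 4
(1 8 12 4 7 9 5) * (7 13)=(1 8 12 4 13 7 9 5)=[0, 8, 2, 3, 13, 1, 6, 9, 12, 5, 10, 11, 4, 7]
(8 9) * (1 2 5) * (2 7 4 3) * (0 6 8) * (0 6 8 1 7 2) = (0 8 9 6 1 2 5 7 4 3) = [8, 2, 5, 0, 3, 7, 1, 4, 9, 6]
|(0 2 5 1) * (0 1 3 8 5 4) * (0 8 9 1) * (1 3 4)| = 6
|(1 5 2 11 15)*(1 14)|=6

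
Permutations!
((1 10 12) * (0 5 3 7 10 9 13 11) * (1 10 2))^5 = (0 1 5 9 3 13 7 11 2)(10 12)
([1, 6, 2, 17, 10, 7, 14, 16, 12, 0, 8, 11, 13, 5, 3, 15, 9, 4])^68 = (0 8 1 12 6 13 14 5 3 7 17 16 4 9 10)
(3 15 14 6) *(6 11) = (3 15 14 11 6) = [0, 1, 2, 15, 4, 5, 3, 7, 8, 9, 10, 6, 12, 13, 11, 14]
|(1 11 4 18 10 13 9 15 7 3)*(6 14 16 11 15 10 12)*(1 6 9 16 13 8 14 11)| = |(1 15 7 3 6 11 4 18 12 9 10 8 14 13 16)| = 15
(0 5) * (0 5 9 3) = (0 9 3) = [9, 1, 2, 0, 4, 5, 6, 7, 8, 3]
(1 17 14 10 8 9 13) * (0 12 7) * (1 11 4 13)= (0 12 7)(1 17 14 10 8 9)(4 13 11)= [12, 17, 2, 3, 13, 5, 6, 0, 9, 1, 8, 4, 7, 11, 10, 15, 16, 14]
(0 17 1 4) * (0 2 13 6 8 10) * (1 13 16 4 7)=(0 17 13 6 8 10)(1 7)(2 16 4)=[17, 7, 16, 3, 2, 5, 8, 1, 10, 9, 0, 11, 12, 6, 14, 15, 4, 13]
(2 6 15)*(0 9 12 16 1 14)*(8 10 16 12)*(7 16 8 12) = (0 9 12 7 16 1 14)(2 6 15)(8 10) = [9, 14, 6, 3, 4, 5, 15, 16, 10, 12, 8, 11, 7, 13, 0, 2, 1]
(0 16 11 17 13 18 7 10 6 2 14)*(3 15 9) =(0 16 11 17 13 18 7 10 6 2 14)(3 15 9) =[16, 1, 14, 15, 4, 5, 2, 10, 8, 3, 6, 17, 12, 18, 0, 9, 11, 13, 7]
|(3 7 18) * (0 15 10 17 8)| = |(0 15 10 17 8)(3 7 18)| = 15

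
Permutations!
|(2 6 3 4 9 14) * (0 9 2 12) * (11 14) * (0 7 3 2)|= 8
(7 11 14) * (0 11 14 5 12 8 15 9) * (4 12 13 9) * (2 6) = (0 11 5 13 9)(2 6)(4 12 8 15)(7 14) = [11, 1, 6, 3, 12, 13, 2, 14, 15, 0, 10, 5, 8, 9, 7, 4]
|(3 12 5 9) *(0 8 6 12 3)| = |(0 8 6 12 5 9)| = 6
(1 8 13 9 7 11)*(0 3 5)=[3, 8, 2, 5, 4, 0, 6, 11, 13, 7, 10, 1, 12, 9]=(0 3 5)(1 8 13 9 7 11)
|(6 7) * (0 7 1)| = 4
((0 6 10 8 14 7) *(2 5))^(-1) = (0 7 14 8 10 6)(2 5)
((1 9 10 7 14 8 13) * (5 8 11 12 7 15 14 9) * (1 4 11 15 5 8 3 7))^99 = ((1 8 13 4 11 12)(3 7 9 10 5)(14 15))^99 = (1 4)(3 5 10 9 7)(8 11)(12 13)(14 15)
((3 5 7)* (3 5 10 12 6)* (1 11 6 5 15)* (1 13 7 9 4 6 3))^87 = (15)(1 9 10)(3 6 5)(4 12 11)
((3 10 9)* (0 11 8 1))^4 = ((0 11 8 1)(3 10 9))^4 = (11)(3 10 9)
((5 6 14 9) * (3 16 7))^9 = (16)(5 6 14 9)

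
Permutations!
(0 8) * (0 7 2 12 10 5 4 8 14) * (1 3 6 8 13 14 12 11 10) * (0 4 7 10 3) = (0 12 1)(2 11 3 6 8 10 5 7)(4 13 14) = [12, 0, 11, 6, 13, 7, 8, 2, 10, 9, 5, 3, 1, 14, 4]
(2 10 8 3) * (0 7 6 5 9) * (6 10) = (0 7 10 8 3 2 6 5 9) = [7, 1, 6, 2, 4, 9, 5, 10, 3, 0, 8]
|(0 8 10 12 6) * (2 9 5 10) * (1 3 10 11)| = |(0 8 2 9 5 11 1 3 10 12 6)| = 11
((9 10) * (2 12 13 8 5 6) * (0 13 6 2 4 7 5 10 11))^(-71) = ((0 13 8 10 9 11)(2 12 6 4 7 5))^(-71) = (0 13 8 10 9 11)(2 12 6 4 7 5)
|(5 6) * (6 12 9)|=4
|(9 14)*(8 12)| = 2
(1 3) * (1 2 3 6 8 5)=(1 6 8 5)(2 3)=[0, 6, 3, 2, 4, 1, 8, 7, 5]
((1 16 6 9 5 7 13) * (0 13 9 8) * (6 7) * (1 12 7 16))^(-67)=(16)(0 5 12 8 9 13 6 7)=((16)(0 13 12 7 9 5 6 8))^(-67)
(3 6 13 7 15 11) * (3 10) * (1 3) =(1 3 6 13 7 15 11 10) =[0, 3, 2, 6, 4, 5, 13, 15, 8, 9, 1, 10, 12, 7, 14, 11]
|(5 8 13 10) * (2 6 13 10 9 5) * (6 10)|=10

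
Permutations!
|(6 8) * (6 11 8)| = |(8 11)| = 2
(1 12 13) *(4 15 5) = (1 12 13)(4 15 5) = [0, 12, 2, 3, 15, 4, 6, 7, 8, 9, 10, 11, 13, 1, 14, 5]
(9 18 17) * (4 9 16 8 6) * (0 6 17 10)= (0 6 4 9 18 10)(8 17 16)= [6, 1, 2, 3, 9, 5, 4, 7, 17, 18, 0, 11, 12, 13, 14, 15, 8, 16, 10]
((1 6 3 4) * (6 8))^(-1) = ((1 8 6 3 4))^(-1) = (1 4 3 6 8)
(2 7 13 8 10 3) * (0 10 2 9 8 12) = (0 10 3 9 8 2 7 13 12) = [10, 1, 7, 9, 4, 5, 6, 13, 2, 8, 3, 11, 0, 12]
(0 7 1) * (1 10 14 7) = (0 1)(7 10 14) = [1, 0, 2, 3, 4, 5, 6, 10, 8, 9, 14, 11, 12, 13, 7]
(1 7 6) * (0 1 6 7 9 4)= (0 1 9 4)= [1, 9, 2, 3, 0, 5, 6, 7, 8, 4]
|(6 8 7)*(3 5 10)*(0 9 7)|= |(0 9 7 6 8)(3 5 10)|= 15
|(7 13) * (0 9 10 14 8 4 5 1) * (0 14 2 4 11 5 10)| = 30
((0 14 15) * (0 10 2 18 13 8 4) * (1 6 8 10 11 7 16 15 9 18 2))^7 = ((0 14 9 18 13 10 1 6 8 4)(7 16 15 11))^7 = (0 6 13 14 8 10 9 4 1 18)(7 11 15 16)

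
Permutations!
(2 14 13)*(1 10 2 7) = (1 10 2 14 13 7) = [0, 10, 14, 3, 4, 5, 6, 1, 8, 9, 2, 11, 12, 7, 13]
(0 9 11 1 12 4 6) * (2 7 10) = (0 9 11 1 12 4 6)(2 7 10) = [9, 12, 7, 3, 6, 5, 0, 10, 8, 11, 2, 1, 4]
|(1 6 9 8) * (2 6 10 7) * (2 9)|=|(1 10 7 9 8)(2 6)|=10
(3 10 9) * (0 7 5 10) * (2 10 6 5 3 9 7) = (0 2 10 7 3)(5 6) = [2, 1, 10, 0, 4, 6, 5, 3, 8, 9, 7]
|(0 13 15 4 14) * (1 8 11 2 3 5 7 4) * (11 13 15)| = 12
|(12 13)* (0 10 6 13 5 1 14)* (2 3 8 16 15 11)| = 24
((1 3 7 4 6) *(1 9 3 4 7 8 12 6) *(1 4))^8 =((3 8 12 6 9))^8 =(3 6 8 9 12)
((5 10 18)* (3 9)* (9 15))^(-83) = ((3 15 9)(5 10 18))^(-83) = (3 15 9)(5 10 18)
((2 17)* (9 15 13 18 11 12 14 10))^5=((2 17)(9 15 13 18 11 12 14 10))^5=(2 17)(9 12 13 10 11 15 14 18)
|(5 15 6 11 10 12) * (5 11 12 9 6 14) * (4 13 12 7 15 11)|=|(4 13 12)(5 11 10 9 6 7 15 14)|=24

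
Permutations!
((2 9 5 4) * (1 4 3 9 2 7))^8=(1 7 4)(3 5 9)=((1 4 7)(3 9 5))^8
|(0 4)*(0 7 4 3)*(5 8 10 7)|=10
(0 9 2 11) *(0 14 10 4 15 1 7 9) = [0, 7, 11, 3, 15, 5, 6, 9, 8, 2, 4, 14, 12, 13, 10, 1] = (1 7 9 2 11 14 10 4 15)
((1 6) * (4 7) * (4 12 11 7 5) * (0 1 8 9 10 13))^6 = ((0 1 6 8 9 10 13)(4 5)(7 12 11))^6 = (0 13 10 9 8 6 1)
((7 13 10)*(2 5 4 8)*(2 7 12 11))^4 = (2 7 11 8 12 4 10 5 13)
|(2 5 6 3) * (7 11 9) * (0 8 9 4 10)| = 28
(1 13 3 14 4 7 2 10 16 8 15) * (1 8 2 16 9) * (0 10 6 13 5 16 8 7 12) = (0 10 9 1 5 16 2 6 13 3 14 4 12)(7 8 15) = [10, 5, 6, 14, 12, 16, 13, 8, 15, 1, 9, 11, 0, 3, 4, 7, 2]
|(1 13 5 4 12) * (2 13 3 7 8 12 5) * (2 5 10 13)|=|(1 3 7 8 12)(4 10 13 5)|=20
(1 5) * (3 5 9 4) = (1 9 4 3 5) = [0, 9, 2, 5, 3, 1, 6, 7, 8, 4]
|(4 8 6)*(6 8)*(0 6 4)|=|(8)(0 6)|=2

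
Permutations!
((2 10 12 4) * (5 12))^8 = (2 12 10 4 5)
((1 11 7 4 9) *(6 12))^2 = (12)(1 7 9 11 4)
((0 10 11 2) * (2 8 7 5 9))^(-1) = (0 2 9 5 7 8 11 10)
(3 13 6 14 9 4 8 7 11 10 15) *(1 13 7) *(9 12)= (1 13 6 14 12 9 4 8)(3 7 11 10 15)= [0, 13, 2, 7, 8, 5, 14, 11, 1, 4, 15, 10, 9, 6, 12, 3]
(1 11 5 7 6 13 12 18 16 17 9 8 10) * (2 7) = (1 11 5 2 7 6 13 12 18 16 17 9 8 10) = [0, 11, 7, 3, 4, 2, 13, 6, 10, 8, 1, 5, 18, 12, 14, 15, 17, 9, 16]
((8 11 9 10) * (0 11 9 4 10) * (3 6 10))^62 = ((0 11 4 3 6 10 8 9))^62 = (0 8 6 4)(3 11 9 10)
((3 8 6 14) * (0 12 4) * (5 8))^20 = (14)(0 4 12)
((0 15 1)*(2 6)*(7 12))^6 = (15)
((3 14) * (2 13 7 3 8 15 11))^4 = (2 14)(3 11)(7 15)(8 13) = ((2 13 7 3 14 8 15 11))^4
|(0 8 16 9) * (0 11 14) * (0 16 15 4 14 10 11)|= |(0 8 15 4 14 16 9)(10 11)|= 14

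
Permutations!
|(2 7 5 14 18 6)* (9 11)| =6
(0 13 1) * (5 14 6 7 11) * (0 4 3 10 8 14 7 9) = (0 13 1 4 3 10 8 14 6 9)(5 7 11) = [13, 4, 2, 10, 3, 7, 9, 11, 14, 0, 8, 5, 12, 1, 6]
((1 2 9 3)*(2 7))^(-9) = (1 7 2 9 3)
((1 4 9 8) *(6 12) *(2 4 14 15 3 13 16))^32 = ((1 14 15 3 13 16 2 4 9 8)(6 12))^32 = (1 15 13 2 9)(3 16 4 8 14)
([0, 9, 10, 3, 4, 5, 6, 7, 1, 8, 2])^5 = [0, 8, 10, 3, 4, 5, 6, 7, 9, 1, 2]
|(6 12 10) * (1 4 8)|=3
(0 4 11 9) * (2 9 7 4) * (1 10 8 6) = [2, 10, 9, 3, 11, 5, 1, 4, 6, 0, 8, 7] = (0 2 9)(1 10 8 6)(4 11 7)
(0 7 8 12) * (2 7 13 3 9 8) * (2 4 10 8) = (0 13 3 9 2 7 4 10 8 12) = [13, 1, 7, 9, 10, 5, 6, 4, 12, 2, 8, 11, 0, 3]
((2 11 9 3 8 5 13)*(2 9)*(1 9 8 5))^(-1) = ((1 9 3 5 13 8)(2 11))^(-1) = (1 8 13 5 3 9)(2 11)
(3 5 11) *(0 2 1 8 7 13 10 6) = (0 2 1 8 7 13 10 6)(3 5 11) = [2, 8, 1, 5, 4, 11, 0, 13, 7, 9, 6, 3, 12, 10]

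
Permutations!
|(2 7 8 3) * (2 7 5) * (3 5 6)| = |(2 6 3 7 8 5)| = 6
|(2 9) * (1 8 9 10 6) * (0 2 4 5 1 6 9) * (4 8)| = |(0 2 10 9 8)(1 4 5)| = 15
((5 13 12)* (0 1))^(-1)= ((0 1)(5 13 12))^(-1)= (0 1)(5 12 13)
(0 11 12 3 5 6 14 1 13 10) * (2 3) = [11, 13, 3, 5, 4, 6, 14, 7, 8, 9, 0, 12, 2, 10, 1] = (0 11 12 2 3 5 6 14 1 13 10)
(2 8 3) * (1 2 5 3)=[0, 2, 8, 5, 4, 3, 6, 7, 1]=(1 2 8)(3 5)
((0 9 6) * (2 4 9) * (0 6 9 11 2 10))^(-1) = (0 10)(2 11 4)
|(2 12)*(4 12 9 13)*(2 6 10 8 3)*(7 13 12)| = 21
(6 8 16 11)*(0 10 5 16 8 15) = (0 10 5 16 11 6 15) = [10, 1, 2, 3, 4, 16, 15, 7, 8, 9, 5, 6, 12, 13, 14, 0, 11]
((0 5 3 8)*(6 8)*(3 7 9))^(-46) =(0 9 8 7 6 5 3)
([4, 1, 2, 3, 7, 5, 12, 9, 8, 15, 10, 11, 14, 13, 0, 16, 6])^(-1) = [14, 1, 2, 3, 0, 5, 16, 4, 8, 7, 10, 11, 6, 13, 12, 9, 15]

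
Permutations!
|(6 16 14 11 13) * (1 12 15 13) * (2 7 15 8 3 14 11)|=12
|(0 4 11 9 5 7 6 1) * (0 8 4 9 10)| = 10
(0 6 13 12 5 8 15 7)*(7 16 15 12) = (0 6 13 7)(5 8 12)(15 16) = [6, 1, 2, 3, 4, 8, 13, 0, 12, 9, 10, 11, 5, 7, 14, 16, 15]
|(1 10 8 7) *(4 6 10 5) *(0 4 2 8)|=|(0 4 6 10)(1 5 2 8 7)|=20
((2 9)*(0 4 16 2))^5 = (16)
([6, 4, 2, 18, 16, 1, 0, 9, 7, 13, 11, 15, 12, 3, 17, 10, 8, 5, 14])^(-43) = (0 6)(1 9 17 8 18 4 13 5 7 14 16 3)(10 15 11)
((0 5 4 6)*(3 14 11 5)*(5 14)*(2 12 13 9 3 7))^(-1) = (0 6 4 5 3 9 13 12 2 7)(11 14)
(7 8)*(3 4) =(3 4)(7 8) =[0, 1, 2, 4, 3, 5, 6, 8, 7]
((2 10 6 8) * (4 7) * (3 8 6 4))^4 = ((2 10 4 7 3 8))^4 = (2 3 4)(7 10 8)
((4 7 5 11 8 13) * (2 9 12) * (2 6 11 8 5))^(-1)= (2 7 4 13 8 5 11 6 12 9)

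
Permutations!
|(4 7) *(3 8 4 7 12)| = |(3 8 4 12)| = 4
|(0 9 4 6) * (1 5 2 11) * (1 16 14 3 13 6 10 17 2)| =|(0 9 4 10 17 2 11 16 14 3 13 6)(1 5)| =12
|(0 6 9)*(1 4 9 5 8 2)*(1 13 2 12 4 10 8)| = |(0 6 5 1 10 8 12 4 9)(2 13)| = 18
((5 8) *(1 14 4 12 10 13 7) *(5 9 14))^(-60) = (14)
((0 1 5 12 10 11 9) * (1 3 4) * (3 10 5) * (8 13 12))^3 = (0 9 11 10)(5 12 13 8)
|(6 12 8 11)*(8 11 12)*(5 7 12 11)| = |(5 7 12)(6 8 11)| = 3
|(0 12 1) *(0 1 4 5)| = |(0 12 4 5)| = 4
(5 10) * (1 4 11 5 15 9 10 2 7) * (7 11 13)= (1 4 13 7)(2 11 5)(9 10 15)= [0, 4, 11, 3, 13, 2, 6, 1, 8, 10, 15, 5, 12, 7, 14, 9]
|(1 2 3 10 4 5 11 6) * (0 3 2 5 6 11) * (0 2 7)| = 9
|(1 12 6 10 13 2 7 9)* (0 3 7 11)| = |(0 3 7 9 1 12 6 10 13 2 11)| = 11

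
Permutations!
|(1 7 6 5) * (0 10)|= 4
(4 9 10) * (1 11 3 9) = (1 11 3 9 10 4) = [0, 11, 2, 9, 1, 5, 6, 7, 8, 10, 4, 3]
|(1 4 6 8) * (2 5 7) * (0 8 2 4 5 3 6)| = 6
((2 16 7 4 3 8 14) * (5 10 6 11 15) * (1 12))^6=(2 14 8 3 4 7 16)(5 10 6 11 15)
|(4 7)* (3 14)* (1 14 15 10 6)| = 6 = |(1 14 3 15 10 6)(4 7)|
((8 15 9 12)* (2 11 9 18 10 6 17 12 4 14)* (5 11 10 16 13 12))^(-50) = (2 5 14 17 4 6 9 10 11)(8 13 18)(12 16 15)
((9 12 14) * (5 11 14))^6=((5 11 14 9 12))^6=(5 11 14 9 12)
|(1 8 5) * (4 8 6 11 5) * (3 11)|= |(1 6 3 11 5)(4 8)|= 10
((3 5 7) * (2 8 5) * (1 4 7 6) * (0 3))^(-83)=((0 3 2 8 5 6 1 4 7))^(-83)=(0 4 6 8 3 7 1 5 2)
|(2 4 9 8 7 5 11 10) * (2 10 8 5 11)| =|(2 4 9 5)(7 11 8)| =12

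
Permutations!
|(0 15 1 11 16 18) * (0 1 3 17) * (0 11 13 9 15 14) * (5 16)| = |(0 14)(1 13 9 15 3 17 11 5 16 18)| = 10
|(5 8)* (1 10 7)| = 6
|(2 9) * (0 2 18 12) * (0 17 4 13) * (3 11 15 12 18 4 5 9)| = 11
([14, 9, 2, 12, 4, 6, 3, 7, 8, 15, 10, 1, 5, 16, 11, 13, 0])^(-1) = (0 16 13 15 9 1 11 14)(3 6 5 12)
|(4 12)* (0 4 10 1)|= 5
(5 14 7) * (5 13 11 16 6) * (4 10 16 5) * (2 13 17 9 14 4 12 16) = [0, 1, 13, 3, 10, 4, 12, 17, 8, 14, 2, 5, 16, 11, 7, 15, 6, 9] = (2 13 11 5 4 10)(6 12 16)(7 17 9 14)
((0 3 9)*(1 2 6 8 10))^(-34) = ((0 3 9)(1 2 6 8 10))^(-34) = (0 9 3)(1 2 6 8 10)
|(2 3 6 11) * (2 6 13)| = 6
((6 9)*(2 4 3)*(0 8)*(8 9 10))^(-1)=(0 8 10 6 9)(2 3 4)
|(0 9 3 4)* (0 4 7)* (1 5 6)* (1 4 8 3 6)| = 14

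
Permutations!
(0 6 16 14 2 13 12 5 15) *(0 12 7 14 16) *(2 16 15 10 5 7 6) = (0 2 13 6)(5 10)(7 14 16 15 12) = [2, 1, 13, 3, 4, 10, 0, 14, 8, 9, 5, 11, 7, 6, 16, 12, 15]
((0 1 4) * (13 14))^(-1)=((0 1 4)(13 14))^(-1)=(0 4 1)(13 14)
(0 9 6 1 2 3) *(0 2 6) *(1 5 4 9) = (0 1 6 5 4 9)(2 3) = [1, 6, 3, 2, 9, 4, 5, 7, 8, 0]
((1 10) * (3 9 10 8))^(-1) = (1 10 9 3 8)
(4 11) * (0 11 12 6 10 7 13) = (0 11 4 12 6 10 7 13) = [11, 1, 2, 3, 12, 5, 10, 13, 8, 9, 7, 4, 6, 0]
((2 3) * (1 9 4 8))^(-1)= ((1 9 4 8)(2 3))^(-1)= (1 8 4 9)(2 3)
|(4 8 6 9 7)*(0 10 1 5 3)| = 5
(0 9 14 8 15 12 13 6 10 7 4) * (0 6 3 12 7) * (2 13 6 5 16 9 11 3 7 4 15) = [11, 1, 13, 12, 5, 16, 10, 15, 2, 14, 0, 3, 6, 7, 8, 4, 9] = (0 11 3 12 6 10)(2 13 7 15 4 5 16 9 14 8)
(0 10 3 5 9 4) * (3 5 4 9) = (0 10 5 3 4) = [10, 1, 2, 4, 0, 3, 6, 7, 8, 9, 5]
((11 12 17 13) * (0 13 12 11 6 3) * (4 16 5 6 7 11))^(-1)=((0 13 7 11 4 16 5 6 3)(12 17))^(-1)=(0 3 6 5 16 4 11 7 13)(12 17)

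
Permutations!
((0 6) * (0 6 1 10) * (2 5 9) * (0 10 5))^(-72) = (10)(0 9 1 2 5)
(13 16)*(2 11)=(2 11)(13 16)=[0, 1, 11, 3, 4, 5, 6, 7, 8, 9, 10, 2, 12, 16, 14, 15, 13]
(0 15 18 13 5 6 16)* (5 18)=(0 15 5 6 16)(13 18)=[15, 1, 2, 3, 4, 6, 16, 7, 8, 9, 10, 11, 12, 18, 14, 5, 0, 17, 13]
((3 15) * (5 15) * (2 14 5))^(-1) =(2 3 15 5 14)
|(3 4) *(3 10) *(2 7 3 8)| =6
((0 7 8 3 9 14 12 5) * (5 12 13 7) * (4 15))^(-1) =((0 5)(3 9 14 13 7 8)(4 15))^(-1) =(0 5)(3 8 7 13 14 9)(4 15)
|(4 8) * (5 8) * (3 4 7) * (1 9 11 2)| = 20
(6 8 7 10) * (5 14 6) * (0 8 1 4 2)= (0 8 7 10 5 14 6 1 4 2)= [8, 4, 0, 3, 2, 14, 1, 10, 7, 9, 5, 11, 12, 13, 6]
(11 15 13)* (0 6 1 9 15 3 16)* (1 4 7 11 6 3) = [3, 9, 2, 16, 7, 5, 4, 11, 8, 15, 10, 1, 12, 6, 14, 13, 0] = (0 3 16)(1 9 15 13 6 4 7 11)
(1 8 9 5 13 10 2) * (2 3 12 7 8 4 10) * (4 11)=(1 11 4 10 3 12 7 8 9 5 13 2)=[0, 11, 1, 12, 10, 13, 6, 8, 9, 5, 3, 4, 7, 2]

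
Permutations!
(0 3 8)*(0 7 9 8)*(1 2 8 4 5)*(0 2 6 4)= (0 3 2 8 7 9)(1 6 4 5)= [3, 6, 8, 2, 5, 1, 4, 9, 7, 0]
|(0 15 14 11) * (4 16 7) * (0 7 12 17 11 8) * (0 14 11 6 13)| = 10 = |(0 15 11 7 4 16 12 17 6 13)(8 14)|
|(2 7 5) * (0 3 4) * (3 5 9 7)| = |(0 5 2 3 4)(7 9)| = 10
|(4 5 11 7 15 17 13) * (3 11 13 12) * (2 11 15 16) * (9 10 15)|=|(2 11 7 16)(3 9 10 15 17 12)(4 5 13)|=12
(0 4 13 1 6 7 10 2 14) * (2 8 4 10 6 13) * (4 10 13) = (0 13 1 4 2 14)(6 7)(8 10) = [13, 4, 14, 3, 2, 5, 7, 6, 10, 9, 8, 11, 12, 1, 0]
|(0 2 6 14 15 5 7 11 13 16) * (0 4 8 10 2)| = 12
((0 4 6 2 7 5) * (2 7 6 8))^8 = (0 4 8 2 6 7 5)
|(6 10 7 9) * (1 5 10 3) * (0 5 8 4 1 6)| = 30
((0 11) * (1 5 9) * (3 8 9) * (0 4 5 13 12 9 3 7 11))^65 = (1 13 12 9)(3 8)(4 5 7 11)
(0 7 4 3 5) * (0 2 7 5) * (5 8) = [8, 1, 7, 0, 3, 2, 6, 4, 5] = (0 8 5 2 7 4 3)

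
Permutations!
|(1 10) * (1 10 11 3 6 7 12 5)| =|(1 11 3 6 7 12 5)| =7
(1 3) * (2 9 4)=(1 3)(2 9 4)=[0, 3, 9, 1, 2, 5, 6, 7, 8, 4]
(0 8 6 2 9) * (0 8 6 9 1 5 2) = (0 6)(1 5 2)(8 9) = [6, 5, 1, 3, 4, 2, 0, 7, 9, 8]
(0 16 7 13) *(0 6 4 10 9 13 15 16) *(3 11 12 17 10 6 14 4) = [0, 1, 2, 11, 6, 5, 3, 15, 8, 13, 9, 12, 17, 14, 4, 16, 7, 10] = (3 11 12 17 10 9 13 14 4 6)(7 15 16)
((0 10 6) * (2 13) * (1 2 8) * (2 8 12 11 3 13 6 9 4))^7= ((0 10 9 4 2 6)(1 8)(3 13 12 11))^7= (0 10 9 4 2 6)(1 8)(3 11 12 13)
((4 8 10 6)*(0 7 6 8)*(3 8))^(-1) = (0 4 6 7)(3 10 8)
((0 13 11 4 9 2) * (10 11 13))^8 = (13)(0 11 9)(2 10 4) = ((13)(0 10 11 4 9 2))^8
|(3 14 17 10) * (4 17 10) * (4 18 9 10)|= 7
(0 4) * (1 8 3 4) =(0 1 8 3 4) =[1, 8, 2, 4, 0, 5, 6, 7, 3]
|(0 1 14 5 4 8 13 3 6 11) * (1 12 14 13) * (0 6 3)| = 8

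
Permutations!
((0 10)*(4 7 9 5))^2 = (10)(4 9)(5 7)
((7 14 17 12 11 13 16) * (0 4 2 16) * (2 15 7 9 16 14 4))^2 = (0 14 12 13 2 17 11)(4 7 15)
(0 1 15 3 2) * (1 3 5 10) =[3, 15, 0, 2, 4, 10, 6, 7, 8, 9, 1, 11, 12, 13, 14, 5] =(0 3 2)(1 15 5 10)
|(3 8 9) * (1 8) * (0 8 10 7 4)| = |(0 8 9 3 1 10 7 4)| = 8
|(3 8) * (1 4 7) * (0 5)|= |(0 5)(1 4 7)(3 8)|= 6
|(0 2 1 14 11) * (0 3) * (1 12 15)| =|(0 2 12 15 1 14 11 3)| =8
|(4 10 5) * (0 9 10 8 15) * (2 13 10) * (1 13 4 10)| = |(0 9 2 4 8 15)(1 13)(5 10)| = 6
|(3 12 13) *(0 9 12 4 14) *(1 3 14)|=15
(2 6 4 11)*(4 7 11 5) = [0, 1, 6, 3, 5, 4, 7, 11, 8, 9, 10, 2] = (2 6 7 11)(4 5)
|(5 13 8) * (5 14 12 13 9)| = 4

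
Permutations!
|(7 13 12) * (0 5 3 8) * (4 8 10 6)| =21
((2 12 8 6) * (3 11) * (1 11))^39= (2 6 8 12)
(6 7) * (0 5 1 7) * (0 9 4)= (0 5 1 7 6 9 4)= [5, 7, 2, 3, 0, 1, 9, 6, 8, 4]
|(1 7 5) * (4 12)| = 6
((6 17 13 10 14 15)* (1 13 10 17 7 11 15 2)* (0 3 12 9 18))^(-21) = ((0 3 12 9 18)(1 13 17 10 14 2)(6 7 11 15))^(-21) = (0 18 9 12 3)(1 10)(2 17)(6 15 11 7)(13 14)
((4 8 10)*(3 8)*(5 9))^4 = ((3 8 10 4)(5 9))^4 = (10)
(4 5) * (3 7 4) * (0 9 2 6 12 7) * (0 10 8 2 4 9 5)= (0 5 3 10 8 2 6 12 7 9 4)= [5, 1, 6, 10, 0, 3, 12, 9, 2, 4, 8, 11, 7]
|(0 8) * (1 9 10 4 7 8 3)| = |(0 3 1 9 10 4 7 8)| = 8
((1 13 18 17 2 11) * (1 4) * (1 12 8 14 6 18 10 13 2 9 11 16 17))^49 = ((1 2 16 17 9 11 4 12 8 14 6 18)(10 13))^49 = (1 2 16 17 9 11 4 12 8 14 6 18)(10 13)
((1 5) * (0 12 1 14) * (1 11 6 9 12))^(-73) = ((0 1 5 14)(6 9 12 11))^(-73) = (0 14 5 1)(6 11 12 9)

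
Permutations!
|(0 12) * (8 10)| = |(0 12)(8 10)| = 2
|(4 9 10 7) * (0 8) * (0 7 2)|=|(0 8 7 4 9 10 2)|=7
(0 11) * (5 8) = (0 11)(5 8) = [11, 1, 2, 3, 4, 8, 6, 7, 5, 9, 10, 0]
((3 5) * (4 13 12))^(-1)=(3 5)(4 12 13)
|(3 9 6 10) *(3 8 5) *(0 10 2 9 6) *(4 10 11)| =10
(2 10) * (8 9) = (2 10)(8 9) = [0, 1, 10, 3, 4, 5, 6, 7, 9, 8, 2]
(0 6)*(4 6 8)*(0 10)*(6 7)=(0 8 4 7 6 10)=[8, 1, 2, 3, 7, 5, 10, 6, 4, 9, 0]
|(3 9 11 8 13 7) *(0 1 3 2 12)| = |(0 1 3 9 11 8 13 7 2 12)| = 10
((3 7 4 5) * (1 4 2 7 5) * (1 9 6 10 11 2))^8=((1 4 9 6 10 11 2 7)(3 5))^8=(11)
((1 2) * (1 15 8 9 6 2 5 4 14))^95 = (15)(1 14 4 5)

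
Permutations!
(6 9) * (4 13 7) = [0, 1, 2, 3, 13, 5, 9, 4, 8, 6, 10, 11, 12, 7] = (4 13 7)(6 9)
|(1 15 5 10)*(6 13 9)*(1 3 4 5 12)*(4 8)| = 15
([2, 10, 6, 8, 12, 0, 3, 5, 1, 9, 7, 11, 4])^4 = [8, 0, 1, 7, 4, 3, 10, 6, 5, 9, 2, 11, 12]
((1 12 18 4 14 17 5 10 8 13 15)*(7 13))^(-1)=((1 12 18 4 14 17 5 10 8 7 13 15))^(-1)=(1 15 13 7 8 10 5 17 14 4 18 12)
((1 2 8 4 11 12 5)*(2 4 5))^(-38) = ((1 4 11 12 2 8 5))^(-38) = (1 2 4 8 11 5 12)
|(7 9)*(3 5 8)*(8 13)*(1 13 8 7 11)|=|(1 13 7 9 11)(3 5 8)|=15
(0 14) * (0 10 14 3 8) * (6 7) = [3, 1, 2, 8, 4, 5, 7, 6, 0, 9, 14, 11, 12, 13, 10] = (0 3 8)(6 7)(10 14)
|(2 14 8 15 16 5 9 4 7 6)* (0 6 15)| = |(0 6 2 14 8)(4 7 15 16 5 9)| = 30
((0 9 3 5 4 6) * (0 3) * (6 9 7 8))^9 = ((0 7 8 6 3 5 4 9))^9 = (0 7 8 6 3 5 4 9)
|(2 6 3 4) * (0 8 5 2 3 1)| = 6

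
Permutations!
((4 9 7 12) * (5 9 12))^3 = (4 12)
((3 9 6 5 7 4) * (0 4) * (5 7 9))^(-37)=(0 6 5 4 7 9 3)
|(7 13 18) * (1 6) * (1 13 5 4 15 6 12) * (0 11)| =14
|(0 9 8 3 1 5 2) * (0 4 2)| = 6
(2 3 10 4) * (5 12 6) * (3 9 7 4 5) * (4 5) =[0, 1, 9, 10, 2, 12, 3, 5, 8, 7, 4, 11, 6] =(2 9 7 5 12 6 3 10 4)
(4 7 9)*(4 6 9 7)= [0, 1, 2, 3, 4, 5, 9, 7, 8, 6]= (6 9)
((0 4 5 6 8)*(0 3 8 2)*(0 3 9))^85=((0 4 5 6 2 3 8 9))^85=(0 3 5 9 2 4 8 6)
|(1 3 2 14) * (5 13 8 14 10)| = 8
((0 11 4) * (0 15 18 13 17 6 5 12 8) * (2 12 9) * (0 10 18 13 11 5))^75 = ((0 5 9 2 12 8 10 18 11 4 15 13 17 6))^75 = (0 8 15 5 10 13 9 18 17 2 11 6 12 4)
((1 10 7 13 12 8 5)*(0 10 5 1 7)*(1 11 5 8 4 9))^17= ((0 10)(1 8 11 5 7 13 12 4 9))^17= (0 10)(1 9 4 12 13 7 5 11 8)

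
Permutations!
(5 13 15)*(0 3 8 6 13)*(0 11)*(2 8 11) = (0 3 11)(2 8 6 13 15 5) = [3, 1, 8, 11, 4, 2, 13, 7, 6, 9, 10, 0, 12, 15, 14, 5]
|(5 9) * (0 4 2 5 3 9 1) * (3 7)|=|(0 4 2 5 1)(3 9 7)|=15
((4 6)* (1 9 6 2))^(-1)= ((1 9 6 4 2))^(-1)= (1 2 4 6 9)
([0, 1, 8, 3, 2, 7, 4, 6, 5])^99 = (2 7)(4 5)(6 8)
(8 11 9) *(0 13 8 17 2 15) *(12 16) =(0 13 8 11 9 17 2 15)(12 16) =[13, 1, 15, 3, 4, 5, 6, 7, 11, 17, 10, 9, 16, 8, 14, 0, 12, 2]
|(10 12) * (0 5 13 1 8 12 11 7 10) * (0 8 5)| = 6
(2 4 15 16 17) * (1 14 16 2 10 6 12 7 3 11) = (1 14 16 17 10 6 12 7 3 11)(2 4 15) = [0, 14, 4, 11, 15, 5, 12, 3, 8, 9, 6, 1, 7, 13, 16, 2, 17, 10]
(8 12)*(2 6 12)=(2 6 12 8)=[0, 1, 6, 3, 4, 5, 12, 7, 2, 9, 10, 11, 8]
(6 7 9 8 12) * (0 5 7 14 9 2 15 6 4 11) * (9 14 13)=(0 5 7 2 15 6 13 9 8 12 4 11)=[5, 1, 15, 3, 11, 7, 13, 2, 12, 8, 10, 0, 4, 9, 14, 6]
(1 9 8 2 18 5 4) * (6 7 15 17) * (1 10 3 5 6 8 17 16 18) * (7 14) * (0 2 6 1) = (0 2)(1 9 17 8 6 14 7 15 16 18)(3 5 4 10) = [2, 9, 0, 5, 10, 4, 14, 15, 6, 17, 3, 11, 12, 13, 7, 16, 18, 8, 1]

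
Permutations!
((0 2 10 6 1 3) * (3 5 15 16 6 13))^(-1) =(0 3 13 10 2)(1 6 16 15 5)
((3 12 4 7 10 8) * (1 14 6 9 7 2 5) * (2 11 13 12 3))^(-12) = (1 8 9)(2 7 14)(5 10 6)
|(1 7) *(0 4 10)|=6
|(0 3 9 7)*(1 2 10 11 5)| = |(0 3 9 7)(1 2 10 11 5)| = 20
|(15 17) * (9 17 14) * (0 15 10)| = 6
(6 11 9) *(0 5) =[5, 1, 2, 3, 4, 0, 11, 7, 8, 6, 10, 9] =(0 5)(6 11 9)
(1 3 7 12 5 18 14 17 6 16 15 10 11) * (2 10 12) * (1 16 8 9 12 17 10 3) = [0, 1, 3, 7, 4, 18, 8, 2, 9, 12, 11, 16, 5, 13, 10, 17, 15, 6, 14] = (2 3 7)(5 18 14 10 11 16 15 17 6 8 9 12)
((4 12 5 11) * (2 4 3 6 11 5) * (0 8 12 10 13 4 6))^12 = (13)(0 11 2 8 3 6 12)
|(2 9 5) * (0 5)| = |(0 5 2 9)| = 4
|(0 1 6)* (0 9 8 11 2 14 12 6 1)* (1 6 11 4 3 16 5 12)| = |(1 6 9 8 4 3 16 5 12 11 2 14)| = 12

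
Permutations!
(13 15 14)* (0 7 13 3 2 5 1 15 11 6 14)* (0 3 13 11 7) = (1 15 3 2 5)(6 14 13 7 11) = [0, 15, 5, 2, 4, 1, 14, 11, 8, 9, 10, 6, 12, 7, 13, 3]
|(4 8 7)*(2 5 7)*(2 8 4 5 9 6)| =|(2 9 6)(5 7)| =6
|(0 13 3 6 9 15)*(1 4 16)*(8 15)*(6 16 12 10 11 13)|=40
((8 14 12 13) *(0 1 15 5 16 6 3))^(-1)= (0 3 6 16 5 15 1)(8 13 12 14)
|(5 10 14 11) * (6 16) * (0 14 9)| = |(0 14 11 5 10 9)(6 16)| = 6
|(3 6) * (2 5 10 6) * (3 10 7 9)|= |(2 5 7 9 3)(6 10)|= 10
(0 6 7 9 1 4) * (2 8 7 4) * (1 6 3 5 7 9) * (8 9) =(0 3 5 7 1 2 9 6 4) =[3, 2, 9, 5, 0, 7, 4, 1, 8, 6]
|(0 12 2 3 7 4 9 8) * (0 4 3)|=6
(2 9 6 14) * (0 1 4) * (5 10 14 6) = (0 1 4)(2 9 5 10 14) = [1, 4, 9, 3, 0, 10, 6, 7, 8, 5, 14, 11, 12, 13, 2]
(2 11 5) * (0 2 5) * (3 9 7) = (0 2 11)(3 9 7) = [2, 1, 11, 9, 4, 5, 6, 3, 8, 7, 10, 0]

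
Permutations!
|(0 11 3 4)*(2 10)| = 4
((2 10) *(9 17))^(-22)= (17)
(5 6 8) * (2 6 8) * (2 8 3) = (2 6 8 5 3) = [0, 1, 6, 2, 4, 3, 8, 7, 5]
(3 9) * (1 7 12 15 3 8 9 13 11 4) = (1 7 12 15 3 13 11 4)(8 9) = [0, 7, 2, 13, 1, 5, 6, 12, 9, 8, 10, 4, 15, 11, 14, 3]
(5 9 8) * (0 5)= (0 5 9 8)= [5, 1, 2, 3, 4, 9, 6, 7, 0, 8]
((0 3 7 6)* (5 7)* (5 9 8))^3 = (0 8 6 9 7 3 5) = ((0 3 9 8 5 7 6))^3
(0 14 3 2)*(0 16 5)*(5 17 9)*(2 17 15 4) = [14, 1, 16, 17, 2, 0, 6, 7, 8, 5, 10, 11, 12, 13, 3, 4, 15, 9] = (0 14 3 17 9 5)(2 16 15 4)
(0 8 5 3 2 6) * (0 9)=(0 8 5 3 2 6 9)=[8, 1, 6, 2, 4, 3, 9, 7, 5, 0]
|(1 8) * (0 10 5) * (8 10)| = 5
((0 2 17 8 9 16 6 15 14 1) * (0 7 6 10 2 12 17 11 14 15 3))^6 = ((0 12 17 8 9 16 10 2 11 14 1 7 6 3))^6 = (0 10 6 9 1 17 11)(2 3 16 7 8 14 12)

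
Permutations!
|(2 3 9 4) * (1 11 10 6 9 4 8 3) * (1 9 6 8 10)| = |(1 11)(2 9 10 8 3 4)| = 6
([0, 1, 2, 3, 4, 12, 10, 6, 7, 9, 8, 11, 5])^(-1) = (5 12)(6 7 8 10)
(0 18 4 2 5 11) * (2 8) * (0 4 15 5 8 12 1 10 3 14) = [18, 10, 8, 14, 12, 11, 6, 7, 2, 9, 3, 4, 1, 13, 0, 5, 16, 17, 15] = (0 18 15 5 11 4 12 1 10 3 14)(2 8)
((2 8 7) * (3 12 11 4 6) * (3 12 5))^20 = (12)(2 7 8)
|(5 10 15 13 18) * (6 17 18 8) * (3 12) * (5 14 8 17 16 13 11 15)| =14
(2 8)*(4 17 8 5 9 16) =(2 5 9 16 4 17 8) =[0, 1, 5, 3, 17, 9, 6, 7, 2, 16, 10, 11, 12, 13, 14, 15, 4, 8]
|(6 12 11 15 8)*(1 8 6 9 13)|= 4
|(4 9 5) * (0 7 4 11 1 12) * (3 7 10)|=|(0 10 3 7 4 9 5 11 1 12)|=10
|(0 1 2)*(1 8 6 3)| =6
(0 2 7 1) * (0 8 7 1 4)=[2, 8, 1, 3, 0, 5, 6, 4, 7]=(0 2 1 8 7 4)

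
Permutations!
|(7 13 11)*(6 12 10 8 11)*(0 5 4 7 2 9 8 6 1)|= |(0 5 4 7 13 1)(2 9 8 11)(6 12 10)|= 12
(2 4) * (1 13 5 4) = (1 13 5 4 2) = [0, 13, 1, 3, 2, 4, 6, 7, 8, 9, 10, 11, 12, 5]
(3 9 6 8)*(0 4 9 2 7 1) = (0 4 9 6 8 3 2 7 1) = [4, 0, 7, 2, 9, 5, 8, 1, 3, 6]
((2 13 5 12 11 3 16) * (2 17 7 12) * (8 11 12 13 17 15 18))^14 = (2 5 13 7 17)(3 15 8)(11 16 18) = ((2 17 7 13 5)(3 16 15 18 8 11))^14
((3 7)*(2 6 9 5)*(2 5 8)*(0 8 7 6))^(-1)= (0 2 8)(3 7 9 6)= ((0 8 2)(3 6 9 7))^(-1)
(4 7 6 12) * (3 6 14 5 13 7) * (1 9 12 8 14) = [0, 9, 2, 6, 3, 13, 8, 1, 14, 12, 10, 11, 4, 7, 5] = (1 9 12 4 3 6 8 14 5 13 7)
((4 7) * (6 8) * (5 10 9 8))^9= ((4 7)(5 10 9 8 6))^9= (4 7)(5 6 8 9 10)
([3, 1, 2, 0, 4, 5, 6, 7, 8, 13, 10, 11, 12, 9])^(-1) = [3, 1, 2, 0, 4, 5, 6, 7, 8, 13, 10, 11, 12, 9]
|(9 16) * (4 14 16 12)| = 5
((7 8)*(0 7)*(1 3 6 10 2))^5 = (10)(0 8 7)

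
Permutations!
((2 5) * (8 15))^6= (15)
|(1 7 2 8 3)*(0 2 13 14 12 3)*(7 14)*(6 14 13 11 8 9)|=12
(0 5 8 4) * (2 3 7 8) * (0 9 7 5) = (2 3 5)(4 9 7 8) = [0, 1, 3, 5, 9, 2, 6, 8, 4, 7]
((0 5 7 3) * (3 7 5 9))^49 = (0 9 3)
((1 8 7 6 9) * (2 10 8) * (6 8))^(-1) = (1 9 6 10 2)(7 8)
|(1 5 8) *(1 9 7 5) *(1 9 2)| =|(1 9 7 5 8 2)| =6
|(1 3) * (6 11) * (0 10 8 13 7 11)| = 14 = |(0 10 8 13 7 11 6)(1 3)|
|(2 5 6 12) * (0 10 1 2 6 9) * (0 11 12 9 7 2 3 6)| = |(0 10 1 3 6 9 11 12)(2 5 7)| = 24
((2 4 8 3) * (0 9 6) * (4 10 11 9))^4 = (0 2 6 3 9 8 11 4 10)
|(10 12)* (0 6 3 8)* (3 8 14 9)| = |(0 6 8)(3 14 9)(10 12)| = 6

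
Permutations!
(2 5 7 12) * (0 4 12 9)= (0 4 12 2 5 7 9)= [4, 1, 5, 3, 12, 7, 6, 9, 8, 0, 10, 11, 2]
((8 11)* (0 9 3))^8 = (11)(0 3 9)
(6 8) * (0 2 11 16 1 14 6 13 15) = (0 2 11 16 1 14 6 8 13 15) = [2, 14, 11, 3, 4, 5, 8, 7, 13, 9, 10, 16, 12, 15, 6, 0, 1]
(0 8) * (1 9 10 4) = (0 8)(1 9 10 4) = [8, 9, 2, 3, 1, 5, 6, 7, 0, 10, 4]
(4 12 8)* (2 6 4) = (2 6 4 12 8) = [0, 1, 6, 3, 12, 5, 4, 7, 2, 9, 10, 11, 8]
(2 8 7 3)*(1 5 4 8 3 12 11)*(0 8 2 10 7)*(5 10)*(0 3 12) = (0 8 3 5 4 2 12 11 1 10 7) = [8, 10, 12, 5, 2, 4, 6, 0, 3, 9, 7, 1, 11]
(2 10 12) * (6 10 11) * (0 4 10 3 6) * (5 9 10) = [4, 1, 11, 6, 5, 9, 3, 7, 8, 10, 12, 0, 2] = (0 4 5 9 10 12 2 11)(3 6)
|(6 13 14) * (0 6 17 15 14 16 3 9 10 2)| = |(0 6 13 16 3 9 10 2)(14 17 15)| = 24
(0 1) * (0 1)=(1)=[0, 1]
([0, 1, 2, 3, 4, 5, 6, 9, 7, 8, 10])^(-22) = [0, 1, 2, 3, 4, 5, 6, 8, 9, 7, 10]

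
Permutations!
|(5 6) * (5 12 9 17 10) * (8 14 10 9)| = 6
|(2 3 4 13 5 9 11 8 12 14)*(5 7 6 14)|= 35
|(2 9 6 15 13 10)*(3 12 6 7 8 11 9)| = 28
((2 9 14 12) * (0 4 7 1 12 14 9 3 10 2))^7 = (14)(0 7 12 4 1)(2 3 10)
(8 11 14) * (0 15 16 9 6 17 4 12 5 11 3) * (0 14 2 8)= (0 15 16 9 6 17 4 12 5 11 2 8 3 14)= [15, 1, 8, 14, 12, 11, 17, 7, 3, 6, 10, 2, 5, 13, 0, 16, 9, 4]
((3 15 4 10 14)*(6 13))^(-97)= (3 10 15 14 4)(6 13)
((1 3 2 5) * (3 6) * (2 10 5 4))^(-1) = (1 5 10 3 6)(2 4)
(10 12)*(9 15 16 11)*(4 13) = [0, 1, 2, 3, 13, 5, 6, 7, 8, 15, 12, 9, 10, 4, 14, 16, 11] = (4 13)(9 15 16 11)(10 12)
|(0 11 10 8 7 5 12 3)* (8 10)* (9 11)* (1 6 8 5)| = |(0 9 11 5 12 3)(1 6 8 7)| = 12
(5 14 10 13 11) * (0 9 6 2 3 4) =(0 9 6 2 3 4)(5 14 10 13 11) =[9, 1, 3, 4, 0, 14, 2, 7, 8, 6, 13, 5, 12, 11, 10]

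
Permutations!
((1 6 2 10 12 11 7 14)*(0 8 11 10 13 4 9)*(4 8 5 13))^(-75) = (0 2 14 8)(1 11 5 4)(6 7 13 9)(10 12)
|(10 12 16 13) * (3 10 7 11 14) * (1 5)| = 8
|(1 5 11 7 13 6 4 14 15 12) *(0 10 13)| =|(0 10 13 6 4 14 15 12 1 5 11 7)| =12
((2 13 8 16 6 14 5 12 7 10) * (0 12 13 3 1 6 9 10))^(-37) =((0 12 7)(1 6 14 5 13 8 16 9 10 2 3))^(-37) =(0 7 12)(1 9 5 3 16 14 2 8 6 10 13)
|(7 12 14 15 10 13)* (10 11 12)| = 12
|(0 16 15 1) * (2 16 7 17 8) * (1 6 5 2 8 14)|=5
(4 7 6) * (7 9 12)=(4 9 12 7 6)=[0, 1, 2, 3, 9, 5, 4, 6, 8, 12, 10, 11, 7]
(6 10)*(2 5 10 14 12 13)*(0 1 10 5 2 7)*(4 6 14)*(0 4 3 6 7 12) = [1, 10, 2, 6, 7, 5, 3, 4, 8, 9, 14, 11, 13, 12, 0] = (0 1 10 14)(3 6)(4 7)(12 13)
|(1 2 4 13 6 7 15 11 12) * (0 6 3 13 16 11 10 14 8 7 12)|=40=|(0 6 12 1 2 4 16 11)(3 13)(7 15 10 14 8)|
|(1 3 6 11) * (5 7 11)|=|(1 3 6 5 7 11)|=6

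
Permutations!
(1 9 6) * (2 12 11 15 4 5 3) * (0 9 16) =[9, 16, 12, 2, 5, 3, 1, 7, 8, 6, 10, 15, 11, 13, 14, 4, 0] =(0 9 6 1 16)(2 12 11 15 4 5 3)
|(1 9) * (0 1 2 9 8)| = |(0 1 8)(2 9)| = 6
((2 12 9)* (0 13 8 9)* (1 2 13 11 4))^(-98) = ((0 11 4 1 2 12)(8 9 13))^(-98) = (0 2 4)(1 11 12)(8 9 13)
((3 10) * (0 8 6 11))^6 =(0 6)(8 11)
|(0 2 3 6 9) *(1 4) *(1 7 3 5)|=|(0 2 5 1 4 7 3 6 9)|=9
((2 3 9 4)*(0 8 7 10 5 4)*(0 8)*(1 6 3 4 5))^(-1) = ((1 6 3 9 8 7 10)(2 4))^(-1) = (1 10 7 8 9 3 6)(2 4)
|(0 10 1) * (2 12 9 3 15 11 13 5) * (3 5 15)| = 12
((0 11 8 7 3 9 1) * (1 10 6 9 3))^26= ((0 11 8 7 1)(6 9 10))^26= (0 11 8 7 1)(6 10 9)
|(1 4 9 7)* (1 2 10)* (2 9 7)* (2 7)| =4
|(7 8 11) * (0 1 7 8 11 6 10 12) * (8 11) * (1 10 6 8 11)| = 3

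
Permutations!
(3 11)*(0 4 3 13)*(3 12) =(0 4 12 3 11 13) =[4, 1, 2, 11, 12, 5, 6, 7, 8, 9, 10, 13, 3, 0]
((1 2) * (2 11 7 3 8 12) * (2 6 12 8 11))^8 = (12)(3 7 11)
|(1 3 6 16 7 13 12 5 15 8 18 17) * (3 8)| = 8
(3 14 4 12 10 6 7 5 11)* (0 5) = (0 5 11 3 14 4 12 10 6 7) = [5, 1, 2, 14, 12, 11, 7, 0, 8, 9, 6, 3, 10, 13, 4]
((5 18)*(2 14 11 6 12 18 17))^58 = (2 11 12 5)(6 18 17 14)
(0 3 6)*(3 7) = (0 7 3 6) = [7, 1, 2, 6, 4, 5, 0, 3]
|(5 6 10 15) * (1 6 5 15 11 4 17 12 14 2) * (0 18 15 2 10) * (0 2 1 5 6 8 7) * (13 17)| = 42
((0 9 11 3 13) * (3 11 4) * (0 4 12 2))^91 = (0 2 12 9)(3 13 4)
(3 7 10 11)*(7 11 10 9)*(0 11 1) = (0 11 3 1)(7 9) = [11, 0, 2, 1, 4, 5, 6, 9, 8, 7, 10, 3]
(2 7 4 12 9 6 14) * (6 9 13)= [0, 1, 7, 3, 12, 5, 14, 4, 8, 9, 10, 11, 13, 6, 2]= (2 7 4 12 13 6 14)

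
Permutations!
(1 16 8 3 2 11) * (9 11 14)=(1 16 8 3 2 14 9 11)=[0, 16, 14, 2, 4, 5, 6, 7, 3, 11, 10, 1, 12, 13, 9, 15, 8]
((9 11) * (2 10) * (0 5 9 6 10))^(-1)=(0 2 10 6 11 9 5)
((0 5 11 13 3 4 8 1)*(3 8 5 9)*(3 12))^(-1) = ((0 9 12 3 4 5 11 13 8 1))^(-1) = (0 1 8 13 11 5 4 3 12 9)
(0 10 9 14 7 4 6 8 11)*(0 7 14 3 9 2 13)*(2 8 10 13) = [13, 1, 2, 9, 6, 5, 10, 4, 11, 3, 8, 7, 12, 0, 14] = (14)(0 13)(3 9)(4 6 10 8 11 7)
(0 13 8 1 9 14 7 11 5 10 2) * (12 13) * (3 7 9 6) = (0 12 13 8 1 6 3 7 11 5 10 2)(9 14) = [12, 6, 0, 7, 4, 10, 3, 11, 1, 14, 2, 5, 13, 8, 9]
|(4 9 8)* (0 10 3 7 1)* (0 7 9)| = 6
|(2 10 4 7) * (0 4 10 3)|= |(10)(0 4 7 2 3)|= 5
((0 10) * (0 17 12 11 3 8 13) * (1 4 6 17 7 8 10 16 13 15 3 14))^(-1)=(0 13 16)(1 14 11 12 17 6 4)(3 15 8 7 10)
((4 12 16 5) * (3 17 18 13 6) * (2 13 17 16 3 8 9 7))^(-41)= (2 13 6 8 9 7)(3 12 4 5 16)(17 18)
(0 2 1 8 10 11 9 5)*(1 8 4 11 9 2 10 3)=(0 10 9 5)(1 4 11 2 8 3)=[10, 4, 8, 1, 11, 0, 6, 7, 3, 5, 9, 2]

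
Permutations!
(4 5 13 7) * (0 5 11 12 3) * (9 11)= (0 5 13 7 4 9 11 12 3)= [5, 1, 2, 0, 9, 13, 6, 4, 8, 11, 10, 12, 3, 7]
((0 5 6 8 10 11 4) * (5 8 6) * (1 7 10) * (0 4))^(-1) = (0 11 10 7 1 8)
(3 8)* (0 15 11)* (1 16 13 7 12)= (0 15 11)(1 16 13 7 12)(3 8)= [15, 16, 2, 8, 4, 5, 6, 12, 3, 9, 10, 0, 1, 7, 14, 11, 13]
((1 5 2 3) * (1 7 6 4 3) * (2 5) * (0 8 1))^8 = ((0 8 1 2)(3 7 6 4))^8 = (8)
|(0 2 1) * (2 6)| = 4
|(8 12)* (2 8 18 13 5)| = |(2 8 12 18 13 5)| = 6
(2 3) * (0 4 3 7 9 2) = (0 4 3)(2 7 9) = [4, 1, 7, 0, 3, 5, 6, 9, 8, 2]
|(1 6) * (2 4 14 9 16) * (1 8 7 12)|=|(1 6 8 7 12)(2 4 14 9 16)|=5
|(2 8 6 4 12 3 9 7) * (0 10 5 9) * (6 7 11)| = |(0 10 5 9 11 6 4 12 3)(2 8 7)| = 9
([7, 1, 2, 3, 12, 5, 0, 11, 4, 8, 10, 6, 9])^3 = (0 6 11 7)(4 8 9 12)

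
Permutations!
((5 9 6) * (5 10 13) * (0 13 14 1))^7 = (0 1 14 10 6 9 5 13)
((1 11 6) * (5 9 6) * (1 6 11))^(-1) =(5 11 9)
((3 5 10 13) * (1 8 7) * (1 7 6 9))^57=(1 8 6 9)(3 5 10 13)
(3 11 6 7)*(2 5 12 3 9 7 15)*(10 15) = (2 5 12 3 11 6 10 15)(7 9) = [0, 1, 5, 11, 4, 12, 10, 9, 8, 7, 15, 6, 3, 13, 14, 2]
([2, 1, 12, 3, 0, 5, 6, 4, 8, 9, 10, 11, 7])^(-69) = [2, 1, 12, 3, 0, 5, 6, 4, 8, 9, 10, 11, 7]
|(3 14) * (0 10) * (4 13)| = |(0 10)(3 14)(4 13)| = 2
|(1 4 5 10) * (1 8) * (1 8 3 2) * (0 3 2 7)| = |(0 3 7)(1 4 5 10 2)| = 15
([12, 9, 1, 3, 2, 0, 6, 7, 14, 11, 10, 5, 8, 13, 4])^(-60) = (14)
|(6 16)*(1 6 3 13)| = |(1 6 16 3 13)| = 5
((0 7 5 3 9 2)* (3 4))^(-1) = (0 2 9 3 4 5 7)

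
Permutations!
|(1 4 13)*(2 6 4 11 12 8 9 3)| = 10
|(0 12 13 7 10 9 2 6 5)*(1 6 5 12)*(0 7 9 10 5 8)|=|(0 1 6 12 13 9 2 8)(5 7)|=8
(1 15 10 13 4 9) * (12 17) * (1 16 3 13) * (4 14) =(1 15 10)(3 13 14 4 9 16)(12 17) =[0, 15, 2, 13, 9, 5, 6, 7, 8, 16, 1, 11, 17, 14, 4, 10, 3, 12]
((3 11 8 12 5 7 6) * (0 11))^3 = (0 12 6 11 5 3 8 7)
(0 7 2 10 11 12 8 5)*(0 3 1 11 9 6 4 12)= [7, 11, 10, 1, 12, 3, 4, 2, 5, 6, 9, 0, 8]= (0 7 2 10 9 6 4 12 8 5 3 1 11)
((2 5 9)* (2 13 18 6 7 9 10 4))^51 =(2 4 10 5)(6 7 9 13 18)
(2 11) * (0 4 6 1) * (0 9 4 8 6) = (0 8 6 1 9 4)(2 11) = [8, 9, 11, 3, 0, 5, 1, 7, 6, 4, 10, 2]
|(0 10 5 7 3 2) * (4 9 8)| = 6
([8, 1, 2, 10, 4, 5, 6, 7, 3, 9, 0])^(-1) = (0 10 3 8)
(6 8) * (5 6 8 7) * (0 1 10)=(0 1 10)(5 6 7)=[1, 10, 2, 3, 4, 6, 7, 5, 8, 9, 0]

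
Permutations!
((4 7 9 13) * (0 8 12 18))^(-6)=((0 8 12 18)(4 7 9 13))^(-6)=(0 12)(4 9)(7 13)(8 18)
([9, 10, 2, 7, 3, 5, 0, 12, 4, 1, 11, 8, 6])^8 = (0 7 8 1 6 3 11 9 12 4 10)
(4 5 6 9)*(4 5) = (5 6 9) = [0, 1, 2, 3, 4, 6, 9, 7, 8, 5]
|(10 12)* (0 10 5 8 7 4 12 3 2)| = |(0 10 3 2)(4 12 5 8 7)| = 20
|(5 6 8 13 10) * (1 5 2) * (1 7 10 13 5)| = 3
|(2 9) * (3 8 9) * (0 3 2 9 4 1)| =5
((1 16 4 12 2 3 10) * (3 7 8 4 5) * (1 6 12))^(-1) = ((1 16 5 3 10 6 12 2 7 8 4))^(-1) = (1 4 8 7 2 12 6 10 3 5 16)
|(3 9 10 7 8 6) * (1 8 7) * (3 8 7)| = |(1 7 3 9 10)(6 8)| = 10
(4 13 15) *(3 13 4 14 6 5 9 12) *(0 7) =[7, 1, 2, 13, 4, 9, 5, 0, 8, 12, 10, 11, 3, 15, 6, 14] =(0 7)(3 13 15 14 6 5 9 12)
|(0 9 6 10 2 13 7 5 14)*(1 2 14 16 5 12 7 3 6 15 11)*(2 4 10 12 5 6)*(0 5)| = 39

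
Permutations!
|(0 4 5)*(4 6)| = 4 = |(0 6 4 5)|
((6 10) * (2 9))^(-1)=((2 9)(6 10))^(-1)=(2 9)(6 10)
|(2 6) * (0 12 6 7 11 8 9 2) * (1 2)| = 6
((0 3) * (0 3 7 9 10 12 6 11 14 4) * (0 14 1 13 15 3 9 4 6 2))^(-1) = (0 2 12 10 9 3 15 13 1 11 6 14 4 7)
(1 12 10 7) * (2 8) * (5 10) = [0, 12, 8, 3, 4, 10, 6, 1, 2, 9, 7, 11, 5] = (1 12 5 10 7)(2 8)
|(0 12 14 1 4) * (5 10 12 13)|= 8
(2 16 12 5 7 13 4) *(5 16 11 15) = (2 11 15 5 7 13 4)(12 16) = [0, 1, 11, 3, 2, 7, 6, 13, 8, 9, 10, 15, 16, 4, 14, 5, 12]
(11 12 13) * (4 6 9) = (4 6 9)(11 12 13) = [0, 1, 2, 3, 6, 5, 9, 7, 8, 4, 10, 12, 13, 11]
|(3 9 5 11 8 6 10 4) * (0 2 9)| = |(0 2 9 5 11 8 6 10 4 3)| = 10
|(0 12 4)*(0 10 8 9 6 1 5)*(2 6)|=|(0 12 4 10 8 9 2 6 1 5)|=10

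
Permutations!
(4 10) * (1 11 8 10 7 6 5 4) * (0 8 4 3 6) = (0 8 10 1 11 4 7)(3 6 5) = [8, 11, 2, 6, 7, 3, 5, 0, 10, 9, 1, 4]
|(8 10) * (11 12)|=2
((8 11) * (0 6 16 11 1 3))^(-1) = (0 3 1 8 11 16 6)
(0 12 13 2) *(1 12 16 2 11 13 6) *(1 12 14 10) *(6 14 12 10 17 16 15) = (0 15 6 10 1 12 14 17 16 2)(11 13) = [15, 12, 0, 3, 4, 5, 10, 7, 8, 9, 1, 13, 14, 11, 17, 6, 2, 16]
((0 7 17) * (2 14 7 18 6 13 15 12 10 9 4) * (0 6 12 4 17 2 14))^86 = ((0 18 12 10 9 17 6 13 15 4 14 7 2))^86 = (0 15 10 7 6 18 4 9 2 13 12 14 17)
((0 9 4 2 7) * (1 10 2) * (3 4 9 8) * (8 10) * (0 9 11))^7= ((0 10 2 7 9 11)(1 8 3 4))^7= (0 10 2 7 9 11)(1 4 3 8)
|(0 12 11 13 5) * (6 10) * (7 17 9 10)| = 5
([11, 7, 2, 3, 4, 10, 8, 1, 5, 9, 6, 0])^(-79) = (0 11)(1 7)(5 10 6 8)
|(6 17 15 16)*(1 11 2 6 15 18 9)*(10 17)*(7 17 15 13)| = |(1 11 2 6 10 15 16 13 7 17 18 9)| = 12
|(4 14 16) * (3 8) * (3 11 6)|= |(3 8 11 6)(4 14 16)|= 12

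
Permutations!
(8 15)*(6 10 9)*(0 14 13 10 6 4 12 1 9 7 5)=(0 14 13 10 7 5)(1 9 4 12)(8 15)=[14, 9, 2, 3, 12, 0, 6, 5, 15, 4, 7, 11, 1, 10, 13, 8]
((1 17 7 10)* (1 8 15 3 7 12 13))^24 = (17)(3 15 8 10 7)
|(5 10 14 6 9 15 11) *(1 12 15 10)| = 20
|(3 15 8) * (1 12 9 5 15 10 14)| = 9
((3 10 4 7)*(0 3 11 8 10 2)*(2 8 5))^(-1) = (0 2 5 11 7 4 10 8 3)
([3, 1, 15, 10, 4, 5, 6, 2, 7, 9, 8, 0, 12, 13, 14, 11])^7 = [11, 1, 7, 0, 4, 5, 6, 8, 10, 9, 3, 15, 12, 13, 14, 2]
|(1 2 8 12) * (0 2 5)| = 6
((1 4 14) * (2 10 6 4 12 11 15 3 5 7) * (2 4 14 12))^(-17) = (1 6 2 14 10)(3 12 5 11 7 15 4)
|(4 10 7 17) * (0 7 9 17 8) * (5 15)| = 12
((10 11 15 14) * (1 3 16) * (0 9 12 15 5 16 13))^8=((0 9 12 15 14 10 11 5 16 1 3 13))^8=(0 16 14)(1 10 9)(3 11 12)(5 15 13)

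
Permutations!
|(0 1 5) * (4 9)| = 6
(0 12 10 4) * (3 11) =(0 12 10 4)(3 11) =[12, 1, 2, 11, 0, 5, 6, 7, 8, 9, 4, 3, 10]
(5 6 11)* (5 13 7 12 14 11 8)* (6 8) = (5 8)(7 12 14 11 13) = [0, 1, 2, 3, 4, 8, 6, 12, 5, 9, 10, 13, 14, 7, 11]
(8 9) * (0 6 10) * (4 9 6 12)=(0 12 4 9 8 6 10)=[12, 1, 2, 3, 9, 5, 10, 7, 6, 8, 0, 11, 4]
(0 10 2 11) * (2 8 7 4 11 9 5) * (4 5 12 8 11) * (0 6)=[10, 1, 9, 3, 4, 2, 0, 5, 7, 12, 11, 6, 8]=(0 10 11 6)(2 9 12 8 7 5)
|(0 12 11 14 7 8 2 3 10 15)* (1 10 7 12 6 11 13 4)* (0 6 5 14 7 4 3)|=|(0 5 14 12 13 3 4 1 10 15 6 11 7 8 2)|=15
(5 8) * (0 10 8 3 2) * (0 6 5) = (0 10 8)(2 6 5 3) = [10, 1, 6, 2, 4, 3, 5, 7, 0, 9, 8]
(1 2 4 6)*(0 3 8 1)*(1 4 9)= (0 3 8 4 6)(1 2 9)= [3, 2, 9, 8, 6, 5, 0, 7, 4, 1]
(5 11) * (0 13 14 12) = (0 13 14 12)(5 11) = [13, 1, 2, 3, 4, 11, 6, 7, 8, 9, 10, 5, 0, 14, 12]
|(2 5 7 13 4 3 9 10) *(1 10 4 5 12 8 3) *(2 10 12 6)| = 6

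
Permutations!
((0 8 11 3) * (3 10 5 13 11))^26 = (0 3 8)(5 11)(10 13) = ((0 8 3)(5 13 11 10))^26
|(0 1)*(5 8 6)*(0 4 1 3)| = |(0 3)(1 4)(5 8 6)| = 6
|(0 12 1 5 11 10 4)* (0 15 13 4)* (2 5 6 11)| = |(0 12 1 6 11 10)(2 5)(4 15 13)| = 6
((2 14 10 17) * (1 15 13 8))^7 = (1 8 13 15)(2 17 10 14)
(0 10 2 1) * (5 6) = (0 10 2 1)(5 6) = [10, 0, 1, 3, 4, 6, 5, 7, 8, 9, 2]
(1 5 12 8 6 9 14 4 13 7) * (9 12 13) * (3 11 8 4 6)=(1 5 13 7)(3 11 8)(4 9 14 6 12)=[0, 5, 2, 11, 9, 13, 12, 1, 3, 14, 10, 8, 4, 7, 6]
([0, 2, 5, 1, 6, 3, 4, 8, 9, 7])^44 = [0, 1, 2, 3, 4, 5, 6, 9, 7, 8]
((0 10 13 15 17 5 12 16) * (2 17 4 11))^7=(0 17 15 16 2 13 12 11 10 5 4)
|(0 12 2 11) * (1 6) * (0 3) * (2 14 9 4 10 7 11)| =18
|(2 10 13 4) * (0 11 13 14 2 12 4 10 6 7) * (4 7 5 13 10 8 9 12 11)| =|(0 4 11 10 14 2 6 5 13 8 9 12 7)| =13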